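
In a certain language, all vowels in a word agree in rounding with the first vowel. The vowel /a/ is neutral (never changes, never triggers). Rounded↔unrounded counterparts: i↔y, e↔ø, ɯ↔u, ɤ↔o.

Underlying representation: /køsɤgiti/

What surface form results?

/ɤ/ harmonizes with /ø/ ([+round]) → [o]
/i/ harmonizes with /ø/ ([+round]) → [y]
/i/ harmonizes with /ø/ ([+round]) → [y]

[køsogyty]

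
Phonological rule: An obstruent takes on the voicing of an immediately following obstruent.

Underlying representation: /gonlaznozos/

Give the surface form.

no segment meets the rule's conditions; no change.

[gonlaznozos]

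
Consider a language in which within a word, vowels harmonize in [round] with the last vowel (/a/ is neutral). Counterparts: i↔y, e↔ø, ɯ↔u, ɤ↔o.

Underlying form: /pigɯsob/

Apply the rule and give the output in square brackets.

[pygusob]

/i/ harmonizes with /o/ ([+round]) → [y]
/ɯ/ harmonizes with /o/ ([+round]) → [u]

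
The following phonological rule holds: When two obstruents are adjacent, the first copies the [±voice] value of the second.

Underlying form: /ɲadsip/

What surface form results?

[ɲatsip]

/d/ before /s/ (voiceless) → [t]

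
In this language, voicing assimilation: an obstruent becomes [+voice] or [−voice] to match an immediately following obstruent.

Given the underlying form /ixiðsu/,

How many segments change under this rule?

1

/ð/ before /s/ (voiceless) → [θ]
1 segment changes.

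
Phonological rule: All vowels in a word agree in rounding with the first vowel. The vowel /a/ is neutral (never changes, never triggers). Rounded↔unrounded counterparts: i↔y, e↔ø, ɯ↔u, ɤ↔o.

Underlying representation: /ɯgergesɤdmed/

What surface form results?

[ɯgergesɤdmed]

no segment meets the rule's conditions; no change.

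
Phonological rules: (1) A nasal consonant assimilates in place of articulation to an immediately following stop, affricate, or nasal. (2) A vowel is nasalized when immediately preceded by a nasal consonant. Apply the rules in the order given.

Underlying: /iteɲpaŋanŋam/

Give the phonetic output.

[itempaŋãŋŋãm]

Rule 1: /ɲ/ before /p/ (labial) → [m]
Rule 1: /n/ before /ŋ/ (velar) → [ŋ]
After rule 1: itempaŋaŋŋam
Rule 2: /a/ after nasal /ŋ/ → [ã]
Rule 2: /a/ after nasal /ŋ/ → [ã]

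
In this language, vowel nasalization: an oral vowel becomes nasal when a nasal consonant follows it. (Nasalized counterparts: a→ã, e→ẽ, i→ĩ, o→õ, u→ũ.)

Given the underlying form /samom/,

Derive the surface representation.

[sãmõm]

/a/ before nasal /m/ → [ã]
/o/ before nasal /m/ → [õ]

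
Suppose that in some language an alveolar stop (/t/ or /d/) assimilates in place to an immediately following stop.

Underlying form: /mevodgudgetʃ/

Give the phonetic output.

[mevogguggetʃ]

/d/ before /g/ (velar) → [g]
/d/ before /g/ (velar) → [g]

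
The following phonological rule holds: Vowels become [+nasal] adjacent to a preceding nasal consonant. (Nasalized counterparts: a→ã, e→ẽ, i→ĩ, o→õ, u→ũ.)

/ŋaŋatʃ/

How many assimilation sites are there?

2

/a/ after nasal /ŋ/ → [ã]
/a/ after nasal /ŋ/ → [ã]
2 segments change.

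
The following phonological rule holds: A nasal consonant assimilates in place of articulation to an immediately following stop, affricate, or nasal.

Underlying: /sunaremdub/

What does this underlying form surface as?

/m/ before /d/ (alveolar) → [n]

[sunarendub]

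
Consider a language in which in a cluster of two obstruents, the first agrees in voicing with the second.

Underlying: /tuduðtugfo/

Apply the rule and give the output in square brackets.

[tuduθtukfo]

/ð/ before /t/ (voiceless) → [θ]
/g/ before /f/ (voiceless) → [k]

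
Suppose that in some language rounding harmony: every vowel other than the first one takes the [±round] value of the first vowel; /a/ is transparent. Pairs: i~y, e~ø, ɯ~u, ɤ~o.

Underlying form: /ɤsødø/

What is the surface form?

[ɤsede]

/ø/ harmonizes with /ɤ/ ([-round]) → [e]
/ø/ harmonizes with /ɤ/ ([-round]) → [e]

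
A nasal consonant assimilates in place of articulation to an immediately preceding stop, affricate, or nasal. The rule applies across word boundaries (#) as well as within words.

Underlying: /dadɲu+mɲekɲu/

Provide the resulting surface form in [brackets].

/ɲ/ after /d/ (alveolar) → [n]
/ɲ/ after /m/ (labial) → [m]
/ɲ/ after /k/ (velar) → [ŋ]

[dadnu+mmekŋu]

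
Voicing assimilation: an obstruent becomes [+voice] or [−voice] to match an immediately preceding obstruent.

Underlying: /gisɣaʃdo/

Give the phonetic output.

[gisxaʃto]

/ɣ/ after /s/ (voiceless) → [x]
/d/ after /ʃ/ (voiceless) → [t]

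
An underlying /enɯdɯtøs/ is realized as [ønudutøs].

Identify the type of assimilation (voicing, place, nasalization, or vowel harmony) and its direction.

vowel harmony, regressive

/e/→[ø] /ɯ/→[u] /ɯ/→[u].
Vowels agree with the last vowel, so the harmony is regressive.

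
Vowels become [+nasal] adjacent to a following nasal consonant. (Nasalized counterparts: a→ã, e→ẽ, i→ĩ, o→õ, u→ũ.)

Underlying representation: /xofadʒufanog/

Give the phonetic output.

/a/ before nasal /n/ → [ã]

[xofadʒufãnog]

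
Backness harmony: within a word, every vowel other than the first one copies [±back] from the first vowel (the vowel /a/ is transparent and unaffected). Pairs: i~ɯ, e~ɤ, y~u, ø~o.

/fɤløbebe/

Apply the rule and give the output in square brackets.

[fɤlobɤbɤ]

/ø/ harmonizes with /ɤ/ ([+back]) → [o]
/e/ harmonizes with /ɤ/ ([+back]) → [ɤ]
/e/ harmonizes with /ɤ/ ([+back]) → [ɤ]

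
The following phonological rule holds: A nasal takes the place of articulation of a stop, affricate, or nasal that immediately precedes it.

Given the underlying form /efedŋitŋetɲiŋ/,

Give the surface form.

[efednitnetniŋ]

/ŋ/ after /d/ (alveolar) → [n]
/ŋ/ after /t/ (alveolar) → [n]
/ɲ/ after /t/ (alveolar) → [n]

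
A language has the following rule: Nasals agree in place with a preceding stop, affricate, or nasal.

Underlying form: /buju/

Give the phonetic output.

no segment meets the rule's conditions; no change.

[buju]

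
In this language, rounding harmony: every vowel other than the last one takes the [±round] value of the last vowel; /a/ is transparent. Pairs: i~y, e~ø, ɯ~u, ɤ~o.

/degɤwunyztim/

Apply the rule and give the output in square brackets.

[degɤwɯniztim]

/u/ harmonizes with /i/ ([-round]) → [ɯ]
/y/ harmonizes with /i/ ([-round]) → [i]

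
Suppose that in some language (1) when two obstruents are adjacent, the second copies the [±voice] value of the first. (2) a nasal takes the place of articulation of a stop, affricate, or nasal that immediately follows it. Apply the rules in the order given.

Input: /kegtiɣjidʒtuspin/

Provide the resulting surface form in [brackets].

[kegdiɣjidʒduspin]

Rule 1: /t/ after /g/ (voiced) → [d]
Rule 1: /t/ after /dʒ/ (voiced) → [d]
After rule 1: kegdiɣjidʒduspin
Rule 2: no segment meets the rule's conditions; no change.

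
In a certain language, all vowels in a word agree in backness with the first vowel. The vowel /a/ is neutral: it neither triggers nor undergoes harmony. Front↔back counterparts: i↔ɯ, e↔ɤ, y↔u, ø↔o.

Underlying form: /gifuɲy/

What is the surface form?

[gifyɲy]

/u/ harmonizes with /i/ ([-back]) → [y]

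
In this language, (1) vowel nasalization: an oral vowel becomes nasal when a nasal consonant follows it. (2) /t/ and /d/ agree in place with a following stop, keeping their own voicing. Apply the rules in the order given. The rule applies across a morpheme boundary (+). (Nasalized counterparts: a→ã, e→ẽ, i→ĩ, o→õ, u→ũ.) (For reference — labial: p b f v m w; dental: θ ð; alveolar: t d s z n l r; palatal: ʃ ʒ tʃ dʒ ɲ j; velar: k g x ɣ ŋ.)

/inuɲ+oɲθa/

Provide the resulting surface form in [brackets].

[ĩnũɲ+õɲθa]

Rule 1: /i/ before nasal /n/ → [ĩ]
Rule 1: /u/ before nasal /ɲ/ → [ũ]
Rule 1: /o/ before nasal /ɲ/ → [õ]
After rule 1: ĩnũɲ+õɲθa
Rule 2: no segment meets the rule's conditions; no change.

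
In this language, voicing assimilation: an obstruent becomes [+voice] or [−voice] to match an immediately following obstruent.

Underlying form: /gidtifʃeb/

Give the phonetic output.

/d/ before /t/ (voiceless) → [t]

[gittifʃeb]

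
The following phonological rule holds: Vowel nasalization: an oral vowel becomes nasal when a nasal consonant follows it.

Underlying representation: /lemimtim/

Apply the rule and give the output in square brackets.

/e/ before nasal /m/ → [ẽ]
/i/ before nasal /m/ → [ĩ]
/i/ before nasal /m/ → [ĩ]

[lẽmĩmtĩm]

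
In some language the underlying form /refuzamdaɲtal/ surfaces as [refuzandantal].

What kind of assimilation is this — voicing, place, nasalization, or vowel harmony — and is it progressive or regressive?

/m/→[n] /ɲ/→[n].
Each target copies a feature from the following segment, so the direction is regressive.

place assimilation, regressive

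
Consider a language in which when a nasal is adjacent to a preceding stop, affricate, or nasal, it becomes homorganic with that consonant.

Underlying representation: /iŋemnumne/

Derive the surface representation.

[iŋemmumme]

/n/ after /m/ (labial) → [m]
/n/ after /m/ (labial) → [m]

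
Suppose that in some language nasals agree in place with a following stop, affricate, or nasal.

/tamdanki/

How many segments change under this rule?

/m/ before /d/ (alveolar) → [n]
/n/ before /k/ (velar) → [ŋ]
2 segments change.

2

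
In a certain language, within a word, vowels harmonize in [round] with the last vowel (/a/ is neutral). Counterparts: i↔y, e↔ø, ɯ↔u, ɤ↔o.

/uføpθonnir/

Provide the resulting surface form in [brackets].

/u/ harmonizes with /i/ ([-round]) → [ɯ]
/ø/ harmonizes with /i/ ([-round]) → [e]
/o/ harmonizes with /i/ ([-round]) → [ɤ]

[ɯfepθɤnnir]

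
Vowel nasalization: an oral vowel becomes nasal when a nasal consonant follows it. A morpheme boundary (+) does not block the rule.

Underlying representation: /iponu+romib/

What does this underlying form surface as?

[ipõnu+rõmib]

/o/ before nasal /n/ → [õ]
/o/ before nasal /m/ → [õ]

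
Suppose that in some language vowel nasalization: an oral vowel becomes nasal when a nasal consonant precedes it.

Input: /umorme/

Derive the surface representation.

/o/ after nasal /m/ → [õ]
/e/ after nasal /m/ → [ẽ]

[umõrmẽ]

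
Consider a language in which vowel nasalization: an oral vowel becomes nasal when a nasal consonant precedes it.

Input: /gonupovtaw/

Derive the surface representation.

/u/ after nasal /n/ → [ũ]

[gonũpovtaw]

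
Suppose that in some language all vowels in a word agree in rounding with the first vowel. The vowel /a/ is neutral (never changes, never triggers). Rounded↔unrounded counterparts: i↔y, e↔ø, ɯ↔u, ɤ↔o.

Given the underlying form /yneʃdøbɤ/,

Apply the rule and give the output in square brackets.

/e/ harmonizes with /y/ ([+round]) → [ø]
/ɤ/ harmonizes with /y/ ([+round]) → [o]

[ynøʃdøbo]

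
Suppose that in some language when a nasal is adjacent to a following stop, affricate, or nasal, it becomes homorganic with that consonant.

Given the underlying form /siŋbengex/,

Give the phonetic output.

[simbeŋgex]

/ŋ/ before /b/ (labial) → [m]
/n/ before /g/ (velar) → [ŋ]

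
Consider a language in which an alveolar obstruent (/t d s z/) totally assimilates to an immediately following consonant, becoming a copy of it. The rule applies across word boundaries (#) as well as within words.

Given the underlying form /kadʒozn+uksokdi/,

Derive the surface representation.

/z/ before /n/ → [n] (total assimilation)

[kadʒonn+uksokdi]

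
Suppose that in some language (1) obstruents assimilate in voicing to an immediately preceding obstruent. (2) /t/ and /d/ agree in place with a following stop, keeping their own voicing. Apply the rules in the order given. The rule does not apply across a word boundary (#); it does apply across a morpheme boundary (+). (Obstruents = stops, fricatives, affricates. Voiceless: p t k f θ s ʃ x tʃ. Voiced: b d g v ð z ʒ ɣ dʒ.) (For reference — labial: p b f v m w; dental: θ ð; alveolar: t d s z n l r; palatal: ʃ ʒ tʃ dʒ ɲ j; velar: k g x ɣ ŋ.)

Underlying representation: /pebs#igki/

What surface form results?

[pebz#iggi]

Rule 1: /s/ after /b/ (voiced) → [z]
Rule 1: /k/ after /g/ (voiced) → [g]
After rule 1: pebz#iggi
Rule 2: no segment meets the rule's conditions; no change.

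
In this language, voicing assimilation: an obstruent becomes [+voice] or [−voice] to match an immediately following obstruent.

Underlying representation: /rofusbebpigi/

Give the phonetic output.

[rofuzbeppigi]

/s/ before /b/ (voiced) → [z]
/b/ before /p/ (voiceless) → [p]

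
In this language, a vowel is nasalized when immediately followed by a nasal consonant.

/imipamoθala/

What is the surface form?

/i/ before nasal /m/ → [ĩ]
/a/ before nasal /m/ → [ã]

[ĩmipãmoθala]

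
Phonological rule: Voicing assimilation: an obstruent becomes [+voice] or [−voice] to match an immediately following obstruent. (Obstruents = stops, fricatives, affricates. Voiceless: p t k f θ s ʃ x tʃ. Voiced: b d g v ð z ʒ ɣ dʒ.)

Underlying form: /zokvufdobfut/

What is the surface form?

[zogvuvdopfut]

/k/ before /v/ (voiced) → [g]
/f/ before /d/ (voiced) → [v]
/b/ before /f/ (voiceless) → [p]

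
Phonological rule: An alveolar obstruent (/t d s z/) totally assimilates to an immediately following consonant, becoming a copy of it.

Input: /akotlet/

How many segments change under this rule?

1

/t/ before /l/ → [l] (total assimilation)
1 segment changes.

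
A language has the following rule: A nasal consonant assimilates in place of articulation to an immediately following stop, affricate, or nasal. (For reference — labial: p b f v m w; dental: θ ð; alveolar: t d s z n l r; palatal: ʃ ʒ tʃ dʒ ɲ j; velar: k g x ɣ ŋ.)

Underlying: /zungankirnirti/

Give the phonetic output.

/n/ before /g/ (velar) → [ŋ]
/n/ before /k/ (velar) → [ŋ]

[zuŋgaŋkirnirti]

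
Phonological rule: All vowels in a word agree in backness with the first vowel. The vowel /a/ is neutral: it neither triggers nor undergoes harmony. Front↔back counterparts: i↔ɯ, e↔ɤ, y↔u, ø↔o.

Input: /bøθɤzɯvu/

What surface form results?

/ɤ/ harmonizes with /ø/ ([-back]) → [e]
/ɯ/ harmonizes with /ø/ ([-back]) → [i]
/u/ harmonizes with /ø/ ([-back]) → [y]

[bøθezivy]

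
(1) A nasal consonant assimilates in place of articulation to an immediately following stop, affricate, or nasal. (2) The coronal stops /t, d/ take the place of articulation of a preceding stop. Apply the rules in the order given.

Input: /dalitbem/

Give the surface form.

Rule 1: no segment meets the rule's conditions; no change.
After rule 1: dalitbem
Rule 2: no segment meets the rule's conditions; no change.

[dalitbem]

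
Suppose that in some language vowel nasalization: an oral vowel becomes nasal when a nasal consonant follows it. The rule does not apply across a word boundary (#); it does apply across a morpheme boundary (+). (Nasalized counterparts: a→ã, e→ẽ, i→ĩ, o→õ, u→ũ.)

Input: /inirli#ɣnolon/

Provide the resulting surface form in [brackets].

[ĩnirli#ɣnolõn]

/i/ before nasal /n/ → [ĩ]
/o/ before nasal /n/ → [õ]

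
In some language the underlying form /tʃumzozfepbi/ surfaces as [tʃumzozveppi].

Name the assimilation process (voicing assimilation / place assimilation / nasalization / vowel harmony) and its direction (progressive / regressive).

/f/→[v] /b/→[p].
Each target copies a feature from the preceding segment, so the direction is progressive.

voicing assimilation, progressive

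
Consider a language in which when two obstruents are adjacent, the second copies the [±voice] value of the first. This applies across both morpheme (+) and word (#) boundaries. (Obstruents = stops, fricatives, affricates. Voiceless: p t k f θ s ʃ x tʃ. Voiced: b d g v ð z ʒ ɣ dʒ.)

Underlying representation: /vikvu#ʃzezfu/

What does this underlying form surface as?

/v/ after /k/ (voiceless) → [f]
/z/ after /ʃ/ (voiceless) → [s]
/f/ after /z/ (voiced) → [v]

[vikfu#ʃsezvu]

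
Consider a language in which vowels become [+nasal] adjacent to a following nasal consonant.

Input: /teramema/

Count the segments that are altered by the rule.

/a/ before nasal /m/ → [ã]
/e/ before nasal /m/ → [ẽ]
2 segments change.

2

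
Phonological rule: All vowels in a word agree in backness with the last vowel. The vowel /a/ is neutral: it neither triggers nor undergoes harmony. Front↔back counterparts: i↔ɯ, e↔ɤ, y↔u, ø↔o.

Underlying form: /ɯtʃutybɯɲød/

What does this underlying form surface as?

/ɯ/ harmonizes with /ø/ ([-back]) → [i]
/u/ harmonizes with /ø/ ([-back]) → [y]
/ɯ/ harmonizes with /ø/ ([-back]) → [i]

[itʃytybiɲød]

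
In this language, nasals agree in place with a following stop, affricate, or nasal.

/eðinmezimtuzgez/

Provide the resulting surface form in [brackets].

/n/ before /m/ (labial) → [m]
/m/ before /t/ (alveolar) → [n]

[eðimmezintuzgez]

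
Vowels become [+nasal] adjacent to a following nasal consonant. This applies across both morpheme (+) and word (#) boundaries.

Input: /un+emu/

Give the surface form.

/u/ before nasal /n/ → [ũ]
/e/ before nasal /m/ → [ẽ]

[ũn+ẽmu]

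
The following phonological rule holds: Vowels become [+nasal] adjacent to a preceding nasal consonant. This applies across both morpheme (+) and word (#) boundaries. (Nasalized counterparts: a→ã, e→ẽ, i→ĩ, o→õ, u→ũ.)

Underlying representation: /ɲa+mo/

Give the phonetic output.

[ɲã+mõ]

/a/ after nasal /ɲ/ → [ã]
/o/ after nasal /m/ → [õ]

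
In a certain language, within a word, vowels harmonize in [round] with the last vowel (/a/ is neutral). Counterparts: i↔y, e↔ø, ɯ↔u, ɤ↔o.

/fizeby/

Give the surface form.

/i/ harmonizes with /y/ ([+round]) → [y]
/e/ harmonizes with /y/ ([+round]) → [ø]

[fyzøby]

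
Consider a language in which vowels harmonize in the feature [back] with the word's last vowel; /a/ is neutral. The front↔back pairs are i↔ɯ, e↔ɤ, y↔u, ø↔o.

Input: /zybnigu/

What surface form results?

[zubnɯgu]

/y/ harmonizes with /u/ ([+back]) → [u]
/i/ harmonizes with /u/ ([+back]) → [ɯ]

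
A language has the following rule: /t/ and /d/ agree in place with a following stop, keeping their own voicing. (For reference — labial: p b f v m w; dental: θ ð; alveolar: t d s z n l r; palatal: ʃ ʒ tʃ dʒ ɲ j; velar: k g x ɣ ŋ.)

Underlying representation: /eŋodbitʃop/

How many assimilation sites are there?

/d/ before /b/ (labial) → [b]
1 segment changes.

1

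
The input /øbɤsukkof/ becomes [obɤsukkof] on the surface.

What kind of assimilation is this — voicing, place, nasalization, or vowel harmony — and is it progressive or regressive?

/ø/→[o].
Vowels agree with the last vowel, so the harmony is regressive.

vowel harmony, regressive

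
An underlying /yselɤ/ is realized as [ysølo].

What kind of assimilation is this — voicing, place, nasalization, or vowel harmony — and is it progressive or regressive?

/e/→[ø] /ɤ/→[o].
Vowels agree with the first vowel, so the harmony is progressive.

vowel harmony, progressive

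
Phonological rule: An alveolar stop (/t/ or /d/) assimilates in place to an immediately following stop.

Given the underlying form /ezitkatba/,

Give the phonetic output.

[ezikkapba]

/t/ before /k/ (velar) → [k]
/t/ before /b/ (labial) → [p]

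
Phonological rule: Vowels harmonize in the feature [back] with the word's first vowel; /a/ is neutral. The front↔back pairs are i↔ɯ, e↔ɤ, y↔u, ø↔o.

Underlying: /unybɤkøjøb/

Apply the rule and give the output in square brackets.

[unubɤkojob]

/y/ harmonizes with /u/ ([+back]) → [u]
/ø/ harmonizes with /u/ ([+back]) → [o]
/ø/ harmonizes with /u/ ([+back]) → [o]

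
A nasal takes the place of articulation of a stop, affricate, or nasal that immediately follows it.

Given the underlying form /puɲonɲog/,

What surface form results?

[puɲoɲɲog]

/n/ before /ɲ/ (palatal) → [ɲ]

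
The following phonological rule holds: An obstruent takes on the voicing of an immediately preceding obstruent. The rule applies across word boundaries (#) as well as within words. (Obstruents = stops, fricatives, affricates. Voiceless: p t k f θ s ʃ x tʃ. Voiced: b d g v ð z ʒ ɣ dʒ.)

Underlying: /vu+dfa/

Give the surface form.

/f/ after /d/ (voiced) → [v]

[vu+dva]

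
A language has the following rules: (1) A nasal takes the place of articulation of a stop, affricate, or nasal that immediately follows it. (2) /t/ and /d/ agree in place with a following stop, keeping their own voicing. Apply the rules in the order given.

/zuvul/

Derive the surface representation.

[zuvul]

Rule 1: no segment meets the rule's conditions; no change.
After rule 1: zuvul
Rule 2: no segment meets the rule's conditions; no change.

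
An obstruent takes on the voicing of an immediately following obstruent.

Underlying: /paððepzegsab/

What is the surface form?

[paððebzeksab]

/p/ before /z/ (voiced) → [b]
/g/ before /s/ (voiceless) → [k]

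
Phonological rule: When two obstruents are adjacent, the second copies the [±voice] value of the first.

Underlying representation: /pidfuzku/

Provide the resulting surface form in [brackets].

/f/ after /d/ (voiced) → [v]
/k/ after /z/ (voiced) → [g]

[pidvuzgu]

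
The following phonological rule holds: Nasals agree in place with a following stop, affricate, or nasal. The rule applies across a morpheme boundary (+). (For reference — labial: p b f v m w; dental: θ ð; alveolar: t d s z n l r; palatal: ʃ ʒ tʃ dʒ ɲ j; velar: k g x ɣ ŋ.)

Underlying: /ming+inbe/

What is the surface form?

/n/ before /g/ (velar) → [ŋ]
/n/ before /b/ (labial) → [m]

[miŋg+imbe]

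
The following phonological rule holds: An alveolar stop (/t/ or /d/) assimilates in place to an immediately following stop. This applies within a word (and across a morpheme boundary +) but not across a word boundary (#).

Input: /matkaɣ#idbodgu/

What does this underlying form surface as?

[makkaɣ#ibboggu]

/t/ before /k/ (velar) → [k]
/d/ before /b/ (labial) → [b]
/d/ before /g/ (velar) → [g]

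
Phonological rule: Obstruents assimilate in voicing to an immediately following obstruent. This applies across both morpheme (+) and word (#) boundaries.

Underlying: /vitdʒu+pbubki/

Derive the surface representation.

[viddʒu+bbupki]

/t/ before /dʒ/ (voiced) → [d]
/p/ before /b/ (voiced) → [b]
/b/ before /k/ (voiceless) → [p]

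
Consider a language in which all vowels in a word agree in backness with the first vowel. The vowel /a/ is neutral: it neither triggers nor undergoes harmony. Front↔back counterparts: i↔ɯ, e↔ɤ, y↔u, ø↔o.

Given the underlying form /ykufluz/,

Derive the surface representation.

[ykyflyz]

/u/ harmonizes with /y/ ([-back]) → [y]
/u/ harmonizes with /y/ ([-back]) → [y]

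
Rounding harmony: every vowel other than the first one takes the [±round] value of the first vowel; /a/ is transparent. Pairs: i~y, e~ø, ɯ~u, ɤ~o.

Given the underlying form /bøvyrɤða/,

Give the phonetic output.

[bøvyroða]

/ɤ/ harmonizes with /ø/ ([+round]) → [o]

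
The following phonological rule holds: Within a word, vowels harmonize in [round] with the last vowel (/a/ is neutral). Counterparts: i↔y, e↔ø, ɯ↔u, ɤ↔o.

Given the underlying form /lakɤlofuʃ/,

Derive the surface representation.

/ɤ/ harmonizes with /u/ ([+round]) → [o]

[lakolofuʃ]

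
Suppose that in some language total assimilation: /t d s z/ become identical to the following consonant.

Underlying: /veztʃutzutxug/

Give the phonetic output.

/z/ before /tʃ/ → [tʃ] (total assimilation)
/t/ before /z/ → [z] (total assimilation)
/t/ before /x/ → [x] (total assimilation)

[vetʃtʃuzzuxxug]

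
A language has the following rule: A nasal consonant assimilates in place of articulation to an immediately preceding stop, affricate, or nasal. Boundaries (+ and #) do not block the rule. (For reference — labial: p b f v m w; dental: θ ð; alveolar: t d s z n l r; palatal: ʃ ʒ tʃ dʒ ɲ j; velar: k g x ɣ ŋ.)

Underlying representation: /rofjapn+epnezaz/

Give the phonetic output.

/n/ after /p/ (labial) → [m]
/n/ after /p/ (labial) → [m]

[rofjapm+epmezaz]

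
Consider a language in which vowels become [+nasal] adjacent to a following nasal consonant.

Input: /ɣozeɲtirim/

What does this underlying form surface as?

/e/ before nasal /ɲ/ → [ẽ]
/i/ before nasal /m/ → [ĩ]

[ɣozẽɲtirĩm]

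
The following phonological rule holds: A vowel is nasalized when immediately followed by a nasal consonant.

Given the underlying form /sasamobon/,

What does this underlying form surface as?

[sasãmobõn]

/a/ before nasal /m/ → [ã]
/o/ before nasal /n/ → [õ]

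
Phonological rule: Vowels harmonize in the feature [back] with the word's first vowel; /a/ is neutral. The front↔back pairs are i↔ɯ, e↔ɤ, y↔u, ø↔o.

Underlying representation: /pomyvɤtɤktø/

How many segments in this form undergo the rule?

2

/y/ harmonizes with /o/ ([+back]) → [u]
/ø/ harmonizes with /o/ ([+back]) → [o]
2 segments change.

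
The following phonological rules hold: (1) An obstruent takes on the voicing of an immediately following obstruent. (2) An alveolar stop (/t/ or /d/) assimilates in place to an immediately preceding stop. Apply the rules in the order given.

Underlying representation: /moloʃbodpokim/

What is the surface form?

[moloʒbotpokim]

Rule 1: /ʃ/ before /b/ (voiced) → [ʒ]
Rule 1: /d/ before /p/ (voiceless) → [t]
After rule 1: moloʒbotpokim
Rule 2: no segment meets the rule's conditions; no change.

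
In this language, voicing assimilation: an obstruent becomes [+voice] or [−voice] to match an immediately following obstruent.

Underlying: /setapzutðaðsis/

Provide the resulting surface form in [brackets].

/p/ before /z/ (voiced) → [b]
/t/ before /ð/ (voiced) → [d]
/ð/ before /s/ (voiceless) → [θ]

[setabzudðaθsis]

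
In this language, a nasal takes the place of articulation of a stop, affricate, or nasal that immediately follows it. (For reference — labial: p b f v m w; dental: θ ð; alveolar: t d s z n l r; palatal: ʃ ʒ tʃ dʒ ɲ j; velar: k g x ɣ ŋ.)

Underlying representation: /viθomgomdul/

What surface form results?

/m/ before /g/ (velar) → [ŋ]
/m/ before /d/ (alveolar) → [n]

[viθoŋgondul]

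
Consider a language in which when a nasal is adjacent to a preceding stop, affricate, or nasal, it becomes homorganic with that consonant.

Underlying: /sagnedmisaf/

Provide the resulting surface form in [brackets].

/n/ after /g/ (velar) → [ŋ]
/m/ after /d/ (alveolar) → [n]

[sagŋednisaf]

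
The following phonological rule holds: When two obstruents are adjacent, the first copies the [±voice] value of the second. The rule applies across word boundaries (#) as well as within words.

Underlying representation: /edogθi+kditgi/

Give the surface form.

[edokθi+gdidgi]

/g/ before /θ/ (voiceless) → [k]
/k/ before /d/ (voiced) → [g]
/t/ before /g/ (voiced) → [d]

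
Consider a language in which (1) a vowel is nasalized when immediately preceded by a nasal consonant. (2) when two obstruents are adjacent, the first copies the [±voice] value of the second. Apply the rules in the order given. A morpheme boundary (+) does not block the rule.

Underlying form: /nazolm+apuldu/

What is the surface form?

[nãzolm+ãpuldu]

Rule 1: /a/ after nasal /n/ → [ã]
Rule 1: /a/ after nasal /m/ → [ã]
After rule 1: nãzolm+ãpuldu
Rule 2: no segment meets the rule's conditions; no change.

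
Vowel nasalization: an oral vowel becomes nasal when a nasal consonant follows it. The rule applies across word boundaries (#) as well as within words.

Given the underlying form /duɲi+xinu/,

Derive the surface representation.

/u/ before nasal /ɲ/ → [ũ]
/i/ before nasal /n/ → [ĩ]

[dũɲi+xĩnu]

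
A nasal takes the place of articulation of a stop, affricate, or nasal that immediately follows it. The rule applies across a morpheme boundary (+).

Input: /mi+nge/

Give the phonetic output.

[mi+ŋge]

/n/ before /g/ (velar) → [ŋ]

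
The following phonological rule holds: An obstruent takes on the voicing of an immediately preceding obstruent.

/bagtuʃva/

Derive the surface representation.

/t/ after /g/ (voiced) → [d]
/v/ after /ʃ/ (voiceless) → [f]

[bagduʃfa]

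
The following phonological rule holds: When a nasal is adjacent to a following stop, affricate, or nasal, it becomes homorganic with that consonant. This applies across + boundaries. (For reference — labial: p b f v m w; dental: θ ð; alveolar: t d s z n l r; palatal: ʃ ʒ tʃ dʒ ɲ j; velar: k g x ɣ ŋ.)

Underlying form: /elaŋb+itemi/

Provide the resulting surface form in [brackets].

[elamb+itemi]

/ŋ/ before /b/ (labial) → [m]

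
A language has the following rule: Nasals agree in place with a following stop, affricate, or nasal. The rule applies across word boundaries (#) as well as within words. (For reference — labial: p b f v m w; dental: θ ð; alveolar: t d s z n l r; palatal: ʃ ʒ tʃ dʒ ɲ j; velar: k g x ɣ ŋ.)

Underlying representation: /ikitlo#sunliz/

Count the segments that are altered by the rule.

0

No segment meets the rule's conditions.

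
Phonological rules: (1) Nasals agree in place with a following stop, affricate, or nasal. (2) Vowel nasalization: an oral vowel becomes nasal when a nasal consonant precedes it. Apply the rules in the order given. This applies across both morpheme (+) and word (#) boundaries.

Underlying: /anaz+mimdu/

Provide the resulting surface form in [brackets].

Rule 1: /m/ before /d/ (alveolar) → [n]
After rule 1: anaz+mindu
Rule 2: /a/ after nasal /n/ → [ã]
Rule 2: /i/ after nasal /m/ → [ĩ]

[anãz+mĩndu]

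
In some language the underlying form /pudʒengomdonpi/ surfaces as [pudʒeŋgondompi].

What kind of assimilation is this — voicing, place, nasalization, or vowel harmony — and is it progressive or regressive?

/n/→[ŋ] /m/→[n] /n/→[m].
Each target copies a feature from the following segment, so the direction is regressive.

place assimilation, regressive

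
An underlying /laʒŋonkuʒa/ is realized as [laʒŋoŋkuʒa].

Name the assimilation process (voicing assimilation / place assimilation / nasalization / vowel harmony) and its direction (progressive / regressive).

/n/→[ŋ].
Each target copies a feature from the following segment, so the direction is regressive.

place assimilation, regressive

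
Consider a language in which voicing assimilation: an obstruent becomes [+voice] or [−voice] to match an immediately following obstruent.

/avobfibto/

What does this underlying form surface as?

[avopfipto]

/b/ before /f/ (voiceless) → [p]
/b/ before /t/ (voiceless) → [p]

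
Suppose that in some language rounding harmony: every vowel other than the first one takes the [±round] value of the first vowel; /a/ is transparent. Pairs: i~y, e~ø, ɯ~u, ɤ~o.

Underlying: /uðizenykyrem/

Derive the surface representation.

[uðyzønykyrøm]

/i/ harmonizes with /u/ ([+round]) → [y]
/e/ harmonizes with /u/ ([+round]) → [ø]
/e/ harmonizes with /u/ ([+round]) → [ø]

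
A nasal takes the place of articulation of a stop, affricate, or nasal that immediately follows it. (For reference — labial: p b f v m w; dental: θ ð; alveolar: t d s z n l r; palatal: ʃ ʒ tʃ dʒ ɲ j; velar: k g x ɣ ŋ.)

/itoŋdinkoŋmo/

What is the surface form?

/ŋ/ before /d/ (alveolar) → [n]
/n/ before /k/ (velar) → [ŋ]
/ŋ/ before /m/ (labial) → [m]

[itondiŋkommo]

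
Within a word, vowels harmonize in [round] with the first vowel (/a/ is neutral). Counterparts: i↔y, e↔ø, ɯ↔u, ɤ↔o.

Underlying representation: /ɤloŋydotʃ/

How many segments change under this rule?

3

/o/ harmonizes with /ɤ/ ([-round]) → [ɤ]
/y/ harmonizes with /ɤ/ ([-round]) → [i]
/o/ harmonizes with /ɤ/ ([-round]) → [ɤ]
3 segments change.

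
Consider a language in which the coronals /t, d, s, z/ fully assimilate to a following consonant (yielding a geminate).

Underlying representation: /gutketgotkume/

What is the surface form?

/t/ before /k/ → [k] (total assimilation)
/t/ before /g/ → [g] (total assimilation)
/t/ before /k/ → [k] (total assimilation)

[gukkeggokkume]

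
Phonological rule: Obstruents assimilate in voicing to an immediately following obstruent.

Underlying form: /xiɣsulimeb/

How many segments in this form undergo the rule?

/ɣ/ before /s/ (voiceless) → [x]
1 segment changes.

1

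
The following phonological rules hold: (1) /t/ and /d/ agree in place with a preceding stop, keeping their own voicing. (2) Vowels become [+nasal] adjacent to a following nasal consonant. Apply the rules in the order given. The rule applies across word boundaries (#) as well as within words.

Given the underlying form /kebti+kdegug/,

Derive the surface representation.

[kebpi+kgegug]

Rule 1: /t/ after /b/ (labial) → [p]
Rule 1: /d/ after /k/ (velar) → [g]
After rule 1: kebpi+kgegug
Rule 2: no segment meets the rule's conditions; no change.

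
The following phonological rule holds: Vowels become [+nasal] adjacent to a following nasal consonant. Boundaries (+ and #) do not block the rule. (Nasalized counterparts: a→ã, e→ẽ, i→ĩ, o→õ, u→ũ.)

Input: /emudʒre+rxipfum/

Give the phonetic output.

/e/ before nasal /m/ → [ẽ]
/u/ before nasal /m/ → [ũ]

[ẽmudʒre+rxipfũm]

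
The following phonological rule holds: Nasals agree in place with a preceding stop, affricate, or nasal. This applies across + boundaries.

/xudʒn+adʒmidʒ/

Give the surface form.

[xudʒɲ+adʒɲidʒ]

/n/ after /dʒ/ (palatal) → [ɲ]
/m/ after /dʒ/ (palatal) → [ɲ]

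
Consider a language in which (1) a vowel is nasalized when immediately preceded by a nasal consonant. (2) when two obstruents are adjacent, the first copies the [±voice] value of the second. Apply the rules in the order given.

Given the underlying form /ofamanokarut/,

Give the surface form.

[ofamãnõkarut]

Rule 1: /a/ after nasal /m/ → [ã]
Rule 1: /o/ after nasal /n/ → [õ]
After rule 1: ofamãnõkarut
Rule 2: no segment meets the rule's conditions; no change.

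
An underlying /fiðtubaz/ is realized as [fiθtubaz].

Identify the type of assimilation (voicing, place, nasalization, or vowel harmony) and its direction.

voicing assimilation, regressive

/ð/→[θ].
Each target copies a feature from the following segment, so the direction is regressive.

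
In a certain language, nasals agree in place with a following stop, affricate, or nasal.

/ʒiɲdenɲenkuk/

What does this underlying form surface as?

[ʒindeɲɲeŋkuk]

/ɲ/ before /d/ (alveolar) → [n]
/n/ before /ɲ/ (palatal) → [ɲ]
/n/ before /k/ (velar) → [ŋ]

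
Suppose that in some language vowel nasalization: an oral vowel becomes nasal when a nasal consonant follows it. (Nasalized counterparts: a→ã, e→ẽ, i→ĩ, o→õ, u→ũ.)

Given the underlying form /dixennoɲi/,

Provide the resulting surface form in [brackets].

/e/ before nasal /n/ → [ẽ]
/o/ before nasal /ɲ/ → [õ]

[dixẽnnõɲi]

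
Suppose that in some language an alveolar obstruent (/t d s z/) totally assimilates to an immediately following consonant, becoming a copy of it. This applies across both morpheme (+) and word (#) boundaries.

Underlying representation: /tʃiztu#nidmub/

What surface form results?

[tʃittu#nimmub]

/z/ before /t/ → [t] (total assimilation)
/d/ before /m/ → [m] (total assimilation)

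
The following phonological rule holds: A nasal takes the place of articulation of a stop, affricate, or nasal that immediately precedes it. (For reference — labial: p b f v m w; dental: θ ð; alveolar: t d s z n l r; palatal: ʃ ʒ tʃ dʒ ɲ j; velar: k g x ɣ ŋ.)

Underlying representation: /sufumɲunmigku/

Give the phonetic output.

[sufummunnigku]

/ɲ/ after /m/ (labial) → [m]
/m/ after /n/ (alveolar) → [n]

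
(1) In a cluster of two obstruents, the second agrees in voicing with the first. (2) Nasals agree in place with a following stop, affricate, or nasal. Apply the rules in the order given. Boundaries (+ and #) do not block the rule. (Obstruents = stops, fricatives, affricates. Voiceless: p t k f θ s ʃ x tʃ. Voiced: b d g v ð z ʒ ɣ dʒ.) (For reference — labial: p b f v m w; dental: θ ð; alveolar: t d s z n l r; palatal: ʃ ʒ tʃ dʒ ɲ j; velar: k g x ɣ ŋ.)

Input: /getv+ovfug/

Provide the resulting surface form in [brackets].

Rule 1: /v/ after /t/ (voiceless) → [f]
Rule 1: /f/ after /v/ (voiced) → [v]
After rule 1: getf+ovvug
Rule 2: no segment meets the rule's conditions; no change.

[getf+ovvug]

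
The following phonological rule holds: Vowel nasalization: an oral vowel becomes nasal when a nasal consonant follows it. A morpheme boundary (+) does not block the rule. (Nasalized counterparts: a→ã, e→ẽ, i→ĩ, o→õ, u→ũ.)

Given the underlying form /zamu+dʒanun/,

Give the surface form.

[zãmu+dʒãnũn]

/a/ before nasal /m/ → [ã]
/a/ before nasal /n/ → [ã]
/u/ before nasal /n/ → [ũ]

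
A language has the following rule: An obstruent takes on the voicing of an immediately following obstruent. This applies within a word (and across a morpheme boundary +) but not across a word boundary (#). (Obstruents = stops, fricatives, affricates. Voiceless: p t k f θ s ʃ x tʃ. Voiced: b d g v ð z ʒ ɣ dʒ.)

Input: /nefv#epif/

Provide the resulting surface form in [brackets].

[nevv#epif]

/f/ before /v/ (voiced) → [v]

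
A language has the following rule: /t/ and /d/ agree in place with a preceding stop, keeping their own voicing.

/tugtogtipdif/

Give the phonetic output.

/t/ after /g/ (velar) → [k]
/t/ after /g/ (velar) → [k]
/d/ after /p/ (labial) → [b]

[tugkogkipbif]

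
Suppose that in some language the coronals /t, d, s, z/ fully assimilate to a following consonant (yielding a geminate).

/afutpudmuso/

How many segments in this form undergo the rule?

2

/t/ before /p/ → [p] (total assimilation)
/d/ before /m/ → [m] (total assimilation)
2 segments change.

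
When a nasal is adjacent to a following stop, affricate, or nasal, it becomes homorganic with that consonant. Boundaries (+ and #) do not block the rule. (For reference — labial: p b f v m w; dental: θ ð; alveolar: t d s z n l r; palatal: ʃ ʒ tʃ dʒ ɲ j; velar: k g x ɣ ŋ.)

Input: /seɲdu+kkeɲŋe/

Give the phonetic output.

[sendu+kkeŋŋe]

/ɲ/ before /d/ (alveolar) → [n]
/ɲ/ before /ŋ/ (velar) → [ŋ]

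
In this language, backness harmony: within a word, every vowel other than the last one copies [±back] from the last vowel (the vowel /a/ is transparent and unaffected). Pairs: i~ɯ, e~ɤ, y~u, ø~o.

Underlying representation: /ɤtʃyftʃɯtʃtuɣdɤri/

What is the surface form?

/ɤ/ harmonizes with /i/ ([-back]) → [e]
/ɯ/ harmonizes with /i/ ([-back]) → [i]
/u/ harmonizes with /i/ ([-back]) → [y]
/ɤ/ harmonizes with /i/ ([-back]) → [e]

[etʃyftʃitʃtyɣderi]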